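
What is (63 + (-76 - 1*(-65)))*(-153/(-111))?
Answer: 2652/37 ≈ 71.676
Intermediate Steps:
(63 + (-76 - 1*(-65)))*(-153/(-111)) = (63 + (-76 + 65))*(-153*(-1/111)) = (63 - 11)*(51/37) = 52*(51/37) = 2652/37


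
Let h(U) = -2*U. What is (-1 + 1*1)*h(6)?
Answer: 0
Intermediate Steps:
(-1 + 1*1)*h(6) = (-1 + 1*1)*(-2*6) = (-1 + 1)*(-12) = 0*(-12) = 0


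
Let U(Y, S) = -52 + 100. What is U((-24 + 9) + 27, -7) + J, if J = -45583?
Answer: -45535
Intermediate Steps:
U(Y, S) = 48
U((-24 + 9) + 27, -7) + J = 48 - 45583 = -45535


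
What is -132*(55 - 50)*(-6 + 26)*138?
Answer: -1821600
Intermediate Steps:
-132*(55 - 50)*(-6 + 26)*138 = -660*20*138 = -132*100*138 = -13200*138 = -1821600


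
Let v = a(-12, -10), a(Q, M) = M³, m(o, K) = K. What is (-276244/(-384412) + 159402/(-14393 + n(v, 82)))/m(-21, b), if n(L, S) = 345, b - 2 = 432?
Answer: -7174420739/292961922848 ≈ -0.024489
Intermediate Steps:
b = 434 (b = 2 + 432 = 434)
v = -1000 (v = (-10)³ = -1000)
(-276244/(-384412) + 159402/(-14393 + n(v, 82)))/m(-21, b) = (-276244/(-384412) + 159402/(-14393 + 345))/434 = (-276244*(-1/384412) + 159402/(-14048))*(1/434) = (69061/96103 + 159402*(-1/14048))*(1/434) = (69061/96103 - 79701/7024)*(1/434) = -7174420739/675027472*1/434 = -7174420739/292961922848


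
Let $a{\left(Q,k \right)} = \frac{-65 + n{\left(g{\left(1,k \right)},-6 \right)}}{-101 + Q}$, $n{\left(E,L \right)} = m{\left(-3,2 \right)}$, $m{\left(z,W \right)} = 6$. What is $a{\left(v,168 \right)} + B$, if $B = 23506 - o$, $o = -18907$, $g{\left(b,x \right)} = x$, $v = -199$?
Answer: $\frac{12723959}{300} \approx 42413.0$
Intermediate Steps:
$n{\left(E,L \right)} = 6$
$B = 42413$ ($B = 23506 - -18907 = 23506 + 18907 = 42413$)
$a{\left(Q,k \right)} = - \frac{59}{-101 + Q}$ ($a{\left(Q,k \right)} = \frac{-65 + 6}{-101 + Q} = - \frac{59}{-101 + Q}$)
$a{\left(v,168 \right)} + B = - \frac{59}{-101 - 199} + 42413 = - \frac{59}{-300} + 42413 = \left(-59\right) \left(- \frac{1}{300}\right) + 42413 = \frac{59}{300} + 42413 = \frac{12723959}{300}$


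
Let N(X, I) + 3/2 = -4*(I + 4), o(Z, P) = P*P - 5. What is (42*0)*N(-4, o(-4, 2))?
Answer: 0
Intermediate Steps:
o(Z, P) = -5 + P**2 (o(Z, P) = P**2 - 5 = -5 + P**2)
N(X, I) = -35/2 - 4*I (N(X, I) = -3/2 - 4*(I + 4) = -3/2 - 4*(4 + I) = -3/2 + (-16 - 4*I) = -35/2 - 4*I)
(42*0)*N(-4, o(-4, 2)) = (42*0)*(-35/2 - 4*(-5 + 2**2)) = 0*(-35/2 - 4*(-5 + 4)) = 0*(-35/2 - 4*(-1)) = 0*(-35/2 + 4) = 0*(-27/2) = 0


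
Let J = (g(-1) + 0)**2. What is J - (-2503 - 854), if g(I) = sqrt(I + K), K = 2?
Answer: 3358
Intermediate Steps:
g(I) = sqrt(2 + I) (g(I) = sqrt(I + 2) = sqrt(2 + I))
J = 1 (J = (sqrt(2 - 1) + 0)**2 = (sqrt(1) + 0)**2 = (1 + 0)**2 = 1**2 = 1)
J - (-2503 - 854) = 1 - (-2503 - 854) = 1 - 1*(-3357) = 1 + 3357 = 3358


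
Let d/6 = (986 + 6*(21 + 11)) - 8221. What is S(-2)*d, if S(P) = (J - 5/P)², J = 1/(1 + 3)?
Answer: -2556609/8 ≈ -3.1958e+5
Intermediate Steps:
J = ¼ (J = 1/4 = ¼ ≈ 0.25000)
d = -42258 (d = 6*((986 + 6*(21 + 11)) - 8221) = 6*((986 + 6*32) - 8221) = 6*((986 + 192) - 8221) = 6*(1178 - 8221) = 6*(-7043) = -42258)
S(P) = (¼ - 5/P)²
S(-2)*d = ((1/16)*(-20 - 2)²/(-2)²)*(-42258) = ((1/16)*(¼)*(-22)²)*(-42258) = ((1/16)*(¼)*484)*(-42258) = (121/16)*(-42258) = -2556609/8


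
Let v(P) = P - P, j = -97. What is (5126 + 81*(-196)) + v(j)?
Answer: -10750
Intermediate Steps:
v(P) = 0
(5126 + 81*(-196)) + v(j) = (5126 + 81*(-196)) + 0 = (5126 - 15876) + 0 = -10750 + 0 = -10750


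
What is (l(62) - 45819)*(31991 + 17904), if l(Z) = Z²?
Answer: -2094342625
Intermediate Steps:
(l(62) - 45819)*(31991 + 17904) = (62² - 45819)*(31991 + 17904) = (3844 - 45819)*49895 = -41975*49895 = -2094342625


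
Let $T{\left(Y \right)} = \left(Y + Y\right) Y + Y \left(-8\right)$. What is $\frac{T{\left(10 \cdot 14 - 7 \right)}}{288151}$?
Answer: $\frac{34314}{288151} \approx 0.11908$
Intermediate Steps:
$T{\left(Y \right)} = - 8 Y + 2 Y^{2}$ ($T{\left(Y \right)} = 2 Y Y - 8 Y = 2 Y^{2} - 8 Y = - 8 Y + 2 Y^{2}$)
$\frac{T{\left(10 \cdot 14 - 7 \right)}}{288151} = \frac{2 \left(10 \cdot 14 - 7\right) \left(-4 + \left(10 \cdot 14 - 7\right)\right)}{288151} = 2 \left(140 - 7\right) \left(-4 + \left(140 - 7\right)\right) \frac{1}{288151} = 2 \cdot 133 \left(-4 + 133\right) \frac{1}{288151} = 2 \cdot 133 \cdot 129 \cdot \frac{1}{288151} = 34314 \cdot \frac{1}{288151} = \frac{34314}{288151}$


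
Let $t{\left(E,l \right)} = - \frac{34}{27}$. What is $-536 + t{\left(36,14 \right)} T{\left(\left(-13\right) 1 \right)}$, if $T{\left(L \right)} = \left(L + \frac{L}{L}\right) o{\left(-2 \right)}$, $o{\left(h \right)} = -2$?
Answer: $- \frac{5096}{9} \approx -566.22$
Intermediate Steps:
$t{\left(E,l \right)} = - \frac{34}{27}$ ($t{\left(E,l \right)} = \left(-34\right) \frac{1}{27} = - \frac{34}{27}$)
$T{\left(L \right)} = -2 - 2 L$ ($T{\left(L \right)} = \left(L + \frac{L}{L}\right) \left(-2\right) = \left(L + 1\right) \left(-2\right) = \left(1 + L\right) \left(-2\right) = -2 - 2 L$)
$-536 + t{\left(36,14 \right)} T{\left(\left(-13\right) 1 \right)} = -536 - \frac{34 \left(-2 - 2 \left(\left(-13\right) 1\right)\right)}{27} = -536 - \frac{34 \left(-2 - -26\right)}{27} = -536 - \frac{34 \left(-2 + 26\right)}{27} = -536 - \frac{272}{9} = - \frac{5096}{9}$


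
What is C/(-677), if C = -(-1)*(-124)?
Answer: 124/677 ≈ 0.18316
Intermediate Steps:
C = -124 (C = -1*124 = -124)
C/(-677) = -124/(-677) = -124*(-1/677) = 124/677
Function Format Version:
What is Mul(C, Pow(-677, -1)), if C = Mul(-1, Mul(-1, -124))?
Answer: Rational(124, 677) ≈ 0.18316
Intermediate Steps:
C = -124 (C = Mul(-1, 124) = -124)
Mul(C, Pow(-677, -1)) = Mul(-124, Pow(-677, -1)) = Mul(-124, Rational(-1, 677)) = Rational(124, 677)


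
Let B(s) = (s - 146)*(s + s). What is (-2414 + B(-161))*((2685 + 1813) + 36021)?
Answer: 3907652360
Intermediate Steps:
B(s) = 2*s*(-146 + s) (B(s) = (-146 + s)*(2*s) = 2*s*(-146 + s))
(-2414 + B(-161))*((2685 + 1813) + 36021) = (-2414 + 2*(-161)*(-146 - 161))*((2685 + 1813) + 36021) = (-2414 + 2*(-161)*(-307))*(4498 + 36021) = (-2414 + 98854)*40519 = 96440*40519 = 3907652360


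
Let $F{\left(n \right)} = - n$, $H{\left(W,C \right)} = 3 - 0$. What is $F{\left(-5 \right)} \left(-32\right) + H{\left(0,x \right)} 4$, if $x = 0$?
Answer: $-148$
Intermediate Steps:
$H{\left(W,C \right)} = 3$ ($H{\left(W,C \right)} = 3 + 0 = 3$)
$F{\left(-5 \right)} \left(-32\right) + H{\left(0,x \right)} 4 = \left(-1\right) \left(-5\right) \left(-32\right) + 3 \cdot 4 = 5 \left(-32\right) + 12 = -160 + 12 = -148$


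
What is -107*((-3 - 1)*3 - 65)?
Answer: 8239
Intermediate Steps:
-107*((-3 - 1)*3 - 65) = -107*(-4*3 - 65) = -107*(-12 - 65) = -107*(-77) = 8239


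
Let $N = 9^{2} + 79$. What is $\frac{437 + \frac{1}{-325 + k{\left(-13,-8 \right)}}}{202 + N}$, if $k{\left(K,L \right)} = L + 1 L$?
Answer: $\frac{74508}{61721} \approx 1.2072$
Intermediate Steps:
$k{\left(K,L \right)} = 2 L$ ($k{\left(K,L \right)} = L + L = 2 L$)
$N = 160$ ($N = 81 + 79 = 160$)
$\frac{437 + \frac{1}{-325 + k{\left(-13,-8 \right)}}}{202 + N} = \frac{437 + \frac{1}{-325 + 2 \left(-8\right)}}{202 + 160} = \frac{437 + \frac{1}{-325 - 16}}{362} = \left(437 + \frac{1}{-341}\right) \frac{1}{362} = \left(437 - \frac{1}{341}\right) \frac{1}{362} = \frac{149016}{341} \cdot \frac{1}{362} = \frac{74508}{61721}$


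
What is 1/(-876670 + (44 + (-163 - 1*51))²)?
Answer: -1/847770 ≈ -1.1796e-6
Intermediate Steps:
1/(-876670 + (44 + (-163 - 1*51))²) = 1/(-876670 + (44 + (-163 - 51))²) = 1/(-876670 + (44 - 214)²) = 1/(-876670 + (-170)²) = 1/(-876670 + 28900) = 1/(-847770) = -1/847770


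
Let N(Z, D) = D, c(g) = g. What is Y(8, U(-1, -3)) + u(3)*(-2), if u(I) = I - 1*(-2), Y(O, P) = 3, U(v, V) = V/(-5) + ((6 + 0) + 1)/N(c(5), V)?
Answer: -7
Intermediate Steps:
U(v, V) = 7/V - V/5 (U(v, V) = V/(-5) + ((6 + 0) + 1)/V = V*(-1/5) + (6 + 1)/V = -V/5 + 7/V = 7/V - V/5)
u(I) = 2 + I (u(I) = I + 2 = 2 + I)
Y(8, U(-1, -3)) + u(3)*(-2) = 3 + (2 + 3)*(-2) = 3 + 5*(-2) = 3 - 10 = -7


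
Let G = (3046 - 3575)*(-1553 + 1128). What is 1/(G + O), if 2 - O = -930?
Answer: 1/225757 ≈ 4.4295e-6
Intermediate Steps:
O = 932 (O = 2 - 1*(-930) = 2 + 930 = 932)
G = 224825 (G = -529*(-425) = 224825)
1/(G + O) = 1/(224825 + 932) = 1/225757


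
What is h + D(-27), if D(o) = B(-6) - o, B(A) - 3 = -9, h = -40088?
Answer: -40067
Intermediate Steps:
B(A) = -6 (B(A) = 3 - 9 = -6)
D(o) = -6 - o
h + D(-27) = -40088 + (-6 - 1*(-27)) = -40088 + (-6 + 27) = -40088 + 21 = -40067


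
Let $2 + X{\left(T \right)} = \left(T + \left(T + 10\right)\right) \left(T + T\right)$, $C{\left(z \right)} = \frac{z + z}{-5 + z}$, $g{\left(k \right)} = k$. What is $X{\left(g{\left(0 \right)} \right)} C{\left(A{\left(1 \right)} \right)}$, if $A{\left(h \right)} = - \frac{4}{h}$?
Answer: $- \frac{16}{9} \approx -1.7778$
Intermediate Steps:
$C{\left(z \right)} = \frac{2 z}{-5 + z}$
$X{\left(T \right)} = -2 + 2 T \left(10 + 2 T\right)$ ($X{\left(T \right)} = -2 + \left(T + \left(T + 10\right)\right) \left(T + T\right) = -2 + \left(T + \left(10 + T\right)\right) 2 T = -2 + \left(10 + 2 T\right) 2 T = -2 + 2 T \left(10 + 2 T\right)$)
$X{\left(g{\left(0 \right)} \right)} C{\left(A{\left(1 \right)} \right)} = \left(-2 + 4 \cdot 0^{2} + 20 \cdot 0\right) \frac{2 \left(- \frac{4}{1}\right)}{-5 - \frac{4}{1}} = \left(-2 + 4 \cdot 0 + 0\right) \frac{2 \left(\left(-4\right) 1\right)}{-5 - 4} = \left(-2 + 0 + 0\right) 2 \left(-4\right) \frac{1}{-5 - 4} = - 2 \cdot 2 \left(-4\right) \frac{1}{-9} = - 2 \cdot 2 \left(-4\right) \left(- \frac{1}{9}\right) = \left(-2\right) \frac{8}{9} = - \frac{16}{9}$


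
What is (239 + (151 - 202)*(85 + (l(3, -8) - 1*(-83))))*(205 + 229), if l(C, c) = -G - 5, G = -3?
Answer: -3570518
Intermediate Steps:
l(C, c) = -2 (l(C, c) = -1*(-3) - 5 = 3 - 5 = -2)
(239 + (151 - 202)*(85 + (l(3, -8) - 1*(-83))))*(205 + 229) = (239 + (151 - 202)*(85 + (-2 - 1*(-83))))*(205 + 229) = (239 - 51*(85 + (-2 + 83)))*434 = (239 - 51*(85 + 81))*434 = (239 - 51*166)*434 = (239 - 8466)*434 = -8227*434 = -3570518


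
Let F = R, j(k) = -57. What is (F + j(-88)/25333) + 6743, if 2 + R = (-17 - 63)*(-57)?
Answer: 286288176/25333 ≈ 11301.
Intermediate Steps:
R = 4558 (R = -2 + (-17 - 63)*(-57) = -2 - 80*(-57) = -2 + 4560 = 4558)
F = 4558
(F + j(-88)/25333) + 6743 = (4558 - 57/25333) + 6743 = 115467757/25333 + 6743 = 286288176/25333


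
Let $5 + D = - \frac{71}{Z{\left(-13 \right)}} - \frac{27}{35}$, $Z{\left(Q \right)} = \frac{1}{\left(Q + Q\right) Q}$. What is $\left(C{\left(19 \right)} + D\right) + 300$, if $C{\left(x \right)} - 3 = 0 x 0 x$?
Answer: $- \frac{829527}{35} \approx -23701.0$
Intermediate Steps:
$C{\left(x \right)} = 3$ ($C{\left(x \right)} = 3 + 0 x 0 x = 3 + 0 \cdot 0 x = 3 + 0 \cdot 0 = 3 + 0 = 3$)
$Z{\left(Q \right)} = \frac{1}{2 Q^{2}}$ ($Z{\left(Q \right)} = \frac{1}{2 Q Q} = \frac{\frac{1}{2} \frac{1}{Q}}{Q} = \frac{1}{2 Q^{2}}$)
$D = - \frac{840132}{35}$ ($D = -5 - \left(23998 + \frac{27}{35}\right) = -5 - \left(\frac{27}{35} + \frac{71}{\frac{1}{2} \cdot \frac{1}{169}}\right) = -5 - \left(\frac{27}{35} + 71 \frac{1}{\frac{1}{338}}\right) = -5 - \frac{839957}{35} = - \frac{840132}{35} \approx -24004.0$)
$\left(C{\left(19 \right)} + D\right) + 300 = \left(3 - \frac{840132}{35}\right) + 300 = - \frac{840027}{35} + 300 = - \frac{829527}{35}$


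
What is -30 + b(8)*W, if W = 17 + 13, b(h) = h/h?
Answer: 0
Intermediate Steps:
b(h) = 1
W = 30
-30 + b(8)*W = -30 + 1*30 = -30 + 30 = 0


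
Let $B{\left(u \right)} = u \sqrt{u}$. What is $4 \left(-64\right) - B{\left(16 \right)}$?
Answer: $-320$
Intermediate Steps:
$B{\left(u \right)} = u^{\frac{3}{2}}$
$4 \left(-64\right) - B{\left(16 \right)} = 4 \left(-64\right) - 16^{\frac{3}{2}} = -256 - 64 = -320$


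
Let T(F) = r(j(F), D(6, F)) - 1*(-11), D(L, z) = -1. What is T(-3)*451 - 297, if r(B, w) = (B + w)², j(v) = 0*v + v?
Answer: 11880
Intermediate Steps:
j(v) = v (j(v) = 0 + v = v)
T(F) = 11 + (-1 + F)² (T(F) = (F - 1)² - 1*(-11) = (-1 + F)² + 11 = 11 + (-1 + F)²)
T(-3)*451 - 297 = (11 + (-1 - 3)²)*451 - 297 = (11 + (-4)²)*451 - 297 = (11 + 16)*451 - 297 = 27*451 - 297 = 12177 - 297 = 11880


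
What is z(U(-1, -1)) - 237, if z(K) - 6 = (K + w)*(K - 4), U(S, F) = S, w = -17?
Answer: -141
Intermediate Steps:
z(K) = 6 + (-17 + K)*(-4 + K) (z(K) = 6 + (K - 17)*(K - 4) = 6 + (-17 + K)*(-4 + K))
z(U(-1, -1)) - 237 = (74 + (-1)**2 - 21*(-1)) - 237 = (74 + 1 + 21) - 237 = 96 - 237 = -141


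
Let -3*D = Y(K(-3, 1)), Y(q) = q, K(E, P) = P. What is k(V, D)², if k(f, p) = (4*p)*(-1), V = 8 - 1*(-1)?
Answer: 16/9 ≈ 1.7778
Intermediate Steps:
D = -⅓ (D = -⅓*1 = -⅓ ≈ -0.33333)
V = 9 (V = 8 + 1 = 9)
k(f, p) = -4*p
k(V, D)² = (-4*(-⅓))² = (4/3)² = 16/9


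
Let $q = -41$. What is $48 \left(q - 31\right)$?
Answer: $-3456$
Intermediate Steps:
$48 \left(q - 31\right) = 48 \left(-41 - 31\right) = 48 \left(-72\right) = -3456$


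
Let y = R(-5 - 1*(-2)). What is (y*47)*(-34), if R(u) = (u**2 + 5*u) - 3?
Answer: 14382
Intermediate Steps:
R(u) = -3 + u**2 + 5*u
y = -9 (y = -3 + (-5 - 1*(-2))**2 + 5*(-5 - 1*(-2)) = -3 + (-5 + 2)**2 + 5*(-5 + 2) = -3 + (-3)**2 + 5*(-3) = -3 + 9 - 15 = -9)
(y*47)*(-34) = -9*47*(-34) = -423*(-34) = 14382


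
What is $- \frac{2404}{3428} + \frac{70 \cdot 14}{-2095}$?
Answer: $- \frac{419791}{359083} \approx -1.1691$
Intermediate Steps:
$- \frac{2404}{3428} + \frac{70 \cdot 14}{-2095} = \left(-2404\right) \frac{1}{3428} + 980 \left(- \frac{1}{2095}\right) = - \frac{601}{857} - \frac{196}{419} = - \frac{419791}{359083}$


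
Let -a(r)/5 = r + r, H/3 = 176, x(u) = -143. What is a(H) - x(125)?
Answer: -5137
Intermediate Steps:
H = 528 (H = 3*176 = 528)
a(r) = -10*r (a(r) = -5*(r + r) = -10*r)
a(H) - x(125) = -10*528 - 1*(-143) = -5280 + 143 = -5137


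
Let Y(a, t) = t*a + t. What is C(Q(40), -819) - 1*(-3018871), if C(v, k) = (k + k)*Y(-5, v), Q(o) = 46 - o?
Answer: 3058183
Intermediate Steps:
Y(a, t) = t + a*t (Y(a, t) = a*t + t = t + a*t)
C(v, k) = -8*k*v (C(v, k) = (k + k)*(v*(1 - 5)) = (2*k)*(v*(-4)) = (2*k)*(-4*v) = -8*k*v)
C(Q(40), -819) - 1*(-3018871) = -8*(-819)*(46 - 1*40) - 1*(-3018871) = -8*(-819)*(46 - 40) + 3018871 = -8*(-819)*6 + 3018871 = 39312 + 3018871 = 3058183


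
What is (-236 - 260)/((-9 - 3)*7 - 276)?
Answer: 62/45 ≈ 1.3778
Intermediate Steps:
(-236 - 260)/((-9 - 3)*7 - 276) = -496/(-12*7 - 276) = -496/(-84 - 276) = -496/(-360) = -496*(-1/360) = 62/45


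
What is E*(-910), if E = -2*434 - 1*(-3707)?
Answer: -2583490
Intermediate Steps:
E = 2839 (E = -868 + 3707 = 2839)
E*(-910) = 2839*(-910) = -2583490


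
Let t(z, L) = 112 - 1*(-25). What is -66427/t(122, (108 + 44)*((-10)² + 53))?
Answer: -66427/137 ≈ -484.87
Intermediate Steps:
t(z, L) = 137 (t(z, L) = 112 + 25 = 137)
-66427/t(122, (108 + 44)*((-10)² + 53)) = -66427/137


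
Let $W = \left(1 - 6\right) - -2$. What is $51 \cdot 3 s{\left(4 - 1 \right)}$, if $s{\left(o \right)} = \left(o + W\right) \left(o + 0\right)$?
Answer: $0$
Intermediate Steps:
$W = -3$ ($W = \left(1 - 6\right) + 2 = -5 + 2 = -3$)
$s{\left(o \right)} = o \left(-3 + o\right)$ ($s{\left(o \right)} = \left(o - 3\right) \left(o + 0\right) = \left(-3 + o\right) o = o \left(-3 + o\right)$)
$51 \cdot 3 s{\left(4 - 1 \right)} = 51 \cdot 3 \left(4 - 1\right) \left(-3 + \left(4 - 1\right)\right) = 51 \cdot 3 \cdot 3 \left(-3 + 3\right) = 51 \cdot 3 \cdot 3 \cdot 0 = 51 \cdot 3 \cdot 0 = 51 \cdot 0 = 0$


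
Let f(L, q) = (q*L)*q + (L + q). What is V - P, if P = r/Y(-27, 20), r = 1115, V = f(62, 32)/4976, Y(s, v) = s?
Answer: 3632477/67176 ≈ 54.074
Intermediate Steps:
f(L, q) = L + q + L*q² (f(L, q) = (L*q)*q + (L + q) = L*q² + (L + q) = L + q + L*q²)
V = 31791/2488 (V = (62 + 32 + 62*32²)/4976 = (62 + 32 + 62*1024)*(1/4976) = (62 + 32 + 63488)*(1/4976) = 63582*(1/4976) = 31791/2488 ≈ 12.778)
P = -1115/27 (P = 1115/(-27) = 1115*(-1/27) = -1115/27 ≈ -41.296)
V - P = 31791/2488 - 1*(-1115/27) = 31791/2488 + 1115/27 = 3632477/67176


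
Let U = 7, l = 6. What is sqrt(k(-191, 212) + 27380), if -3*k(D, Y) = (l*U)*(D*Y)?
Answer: 2*sqrt(148567) ≈ 770.89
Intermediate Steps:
k(D, Y) = -14*D*Y (k(D, Y) = -6*7*D*Y/3 = -14*D*Y)
sqrt(k(-191, 212) + 27380) = sqrt(-14*(-191)*212 + 27380) = sqrt(566888 + 27380) = sqrt(594268) = 2*sqrt(148567)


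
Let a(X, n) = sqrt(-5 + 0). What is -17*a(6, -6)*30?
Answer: -510*I*sqrt(5) ≈ -1140.4*I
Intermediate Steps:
a(X, n) = I*sqrt(5) (a(X, n) = sqrt(-5) = I*sqrt(5))
-17*a(6, -6)*30 = -17*I*sqrt(5)*30 = -510*I*sqrt(5)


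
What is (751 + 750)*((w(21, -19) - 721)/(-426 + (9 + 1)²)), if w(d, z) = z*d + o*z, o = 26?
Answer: 1211307/163 ≈ 7431.3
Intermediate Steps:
w(d, z) = 26*z + d*z (w(d, z) = z*d + 26*z = d*z + 26*z = 26*z + d*z)
(751 + 750)*((w(21, -19) - 721)/(-426 + (9 + 1)²)) = (751 + 750)*((-19*(26 + 21) - 721)/(-426 + (9 + 1)²)) = 1501*((-19*47 - 721)/(-426 + 10²)) = 1501*((-893 - 721)/(-426 + 100)) = 1501*(-1614/(-326)) = 1501*(-1614*(-1/326)) = 1501*(807/163) = 1211307/163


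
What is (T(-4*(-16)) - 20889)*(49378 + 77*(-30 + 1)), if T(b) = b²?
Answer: -791705985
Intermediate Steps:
(T(-4*(-16)) - 20889)*(49378 + 77*(-30 + 1)) = ((-4*(-16))² - 20889)*(49378 + 77*(-30 + 1)) = (64² - 20889)*(49378 + 77*(-29)) = (4096 - 20889)*(49378 - 2233) = -16793*47145 = -791705985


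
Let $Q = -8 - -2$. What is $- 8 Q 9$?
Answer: $432$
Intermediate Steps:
$Q = -6$ ($Q = -8 + 2 = -6$)
$- 8 Q 9 = \left(-8\right) \left(-6\right) 9 = 48 \cdot 9 = 432$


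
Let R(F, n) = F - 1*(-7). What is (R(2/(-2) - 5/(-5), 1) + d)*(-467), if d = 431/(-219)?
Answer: -514634/219 ≈ -2349.9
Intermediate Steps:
R(F, n) = 7 + F (R(F, n) = F + 7 = 7 + F)
d = -431/219 (d = 431*(-1/219) = -431/219 ≈ -1.9680)
(R(2/(-2) - 5/(-5), 1) + d)*(-467) = ((7 + (2/(-2) - 5/(-5))) - 431/219)*(-467) = ((7 + (2*(-½) - 5*(-⅕))) - 431/219)*(-467) = ((7 + (-1 + 1)) - 431/219)*(-467) = ((7 + 0) - 431/219)*(-467) = (7 - 431/219)*(-467) = (1102/219)*(-467) = -514634/219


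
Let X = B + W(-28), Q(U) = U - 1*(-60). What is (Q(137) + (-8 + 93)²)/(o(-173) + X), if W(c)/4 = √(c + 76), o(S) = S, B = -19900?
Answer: -49660602/134308187 - 39584*√3/134308187 ≈ -0.37026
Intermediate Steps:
W(c) = 4*√(76 + c) (W(c) = 4*√(c + 76) = 4*√(76 + c))
Q(U) = 60 + U (Q(U) = U + 60 = 60 + U)
X = -19900 + 16*√3 (X = -19900 + 4*√(76 - 28) = -19900 + 4*√48 = -19900 + 4*(4*√3) = -19900 + 16*√3 ≈ -19872.)
(Q(137) + (-8 + 93)²)/(o(-173) + X) = ((60 + 137) + (-8 + 93)²)/(-173 + (-19900 + 16*√3)) = (197 + 85²)/(-20073 + 16*√3) = (197 + 7225)/(-20073 + 16*√3) = 7422/(-20073 + 16*√3)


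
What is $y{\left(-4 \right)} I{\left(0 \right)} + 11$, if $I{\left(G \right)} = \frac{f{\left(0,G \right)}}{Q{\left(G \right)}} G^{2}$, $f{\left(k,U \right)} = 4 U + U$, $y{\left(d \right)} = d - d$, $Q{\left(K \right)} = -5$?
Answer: $11$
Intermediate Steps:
$y{\left(d \right)} = 0$
$f{\left(k,U \right)} = 5 U$
$I{\left(G \right)} = - G^{3}$ ($I{\left(G \right)} = \frac{5 G}{-5} G^{2} = 5 G \left(- \frac{1}{5}\right) G^{2} = - G G^{2} = - G^{3}$)
$y{\left(-4 \right)} I{\left(0 \right)} + 11 = 0 \left(- 0^{3}\right) + 11 = 0 \left(\left(-1\right) 0\right) + 11 = 0 \cdot 0 + 11 = 0 + 11 = 11$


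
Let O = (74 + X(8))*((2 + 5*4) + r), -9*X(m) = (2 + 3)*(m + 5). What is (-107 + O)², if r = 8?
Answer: 32364721/9 ≈ 3.5961e+6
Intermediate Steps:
X(m) = -25/9 - 5*m/9 (X(m) = -(2 + 3)*(m + 5)/9 = -5*(5 + m)/9 = -(25 + 5*m)/9 = -25/9 - 5*m/9)
O = 6010/3 (O = (74 + (-25/9 - 5/9*8))*((2 + 5*4) + 8) = (74 + (-25/9 - 40/9))*((2 + 20) + 8) = (74 - 65/9)*(22 + 8) = (601/9)*30 = 6010/3 ≈ 2003.3)
(-107 + O)² = (-107 + 6010/3)² = (5689/3)² = 32364721/9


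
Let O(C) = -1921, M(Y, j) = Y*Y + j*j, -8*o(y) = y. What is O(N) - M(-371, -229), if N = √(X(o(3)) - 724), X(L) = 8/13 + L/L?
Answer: -192003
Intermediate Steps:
o(y) = -y/8
X(L) = 21/13 (X(L) = 8*(1/13) + 1 = 8/13 + 1 = 21/13)
N = I*√122083/13 (N = √(21/13 - 724) = √(-9391/13) = I*√122083/13 ≈ 26.877*I)
M(Y, j) = Y² + j²
O(N) - M(-371, -229) = -1921 - ((-371)² + (-229)²) = -1921 - (137641 + 52441) = -1921 - 1*190082 = -1921 - 190082 = -192003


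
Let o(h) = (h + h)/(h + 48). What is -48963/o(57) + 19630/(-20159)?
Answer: -1818280265/40318 ≈ -45099.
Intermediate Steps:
o(h) = 2*h/(48 + h) (o(h) = (2*h)/(48 + h) = 2*h/(48 + h))
-48963/o(57) + 19630/(-20159) = -48963/(2*57/(48 + 57)) + 19630/(-20159) = -48963/(2*57/105) + 19630*(-1/20159) = -48963/(2*57*(1/105)) - 19630/20159 = -48963/38/35 - 19630/20159 = -48963*35/38 - 19630/20159 = -90195/2 - 19630/20159 = -1818280265/40318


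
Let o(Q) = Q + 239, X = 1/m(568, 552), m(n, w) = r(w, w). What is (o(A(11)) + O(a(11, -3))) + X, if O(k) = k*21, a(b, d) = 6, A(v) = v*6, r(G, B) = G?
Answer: 237913/552 ≈ 431.00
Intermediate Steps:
A(v) = 6*v
m(n, w) = w
O(k) = 21*k
X = 1/552 ≈ 0.0018116
o(Q) = 239 + Q
(o(A(11)) + O(a(11, -3))) + X = ((239 + 6*11) + 21*6) + 1/552 = ((239 + 66) + 126) + 1/552 = (305 + 126) + 1/552 = 431 + 1/552 = 237913/552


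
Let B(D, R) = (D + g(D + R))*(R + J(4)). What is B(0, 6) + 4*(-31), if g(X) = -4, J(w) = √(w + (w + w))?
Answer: -148 - 8*√3 ≈ -161.86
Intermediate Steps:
J(w) = √3*√w (J(w) = √(w + 2*w) = √(3*w) = √3*√w)
B(D, R) = (-4 + D)*(R + 2*√3) (B(D, R) = (D - 4)*(R + √3*√4) = (-4 + D)*(R + √3*2) = (-4 + D)*(R + 2*√3))
B(0, 6) + 4*(-31) = (-8*√3 - 4*6 + 0*6 + 2*0*√3) + 4*(-31) = (-8*√3 - 24 + 0 + 0) - 124 = (-24 - 8*√3) - 124 = -148 - 8*√3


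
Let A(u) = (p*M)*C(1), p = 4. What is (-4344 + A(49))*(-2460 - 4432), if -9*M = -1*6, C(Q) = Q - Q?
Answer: 29938848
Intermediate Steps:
C(Q) = 0
M = ⅔ (M = -(-1)*6/9 = -⅑*(-6) = ⅔ ≈ 0.66667)
A(u) = 0 (A(u) = (4*(⅔))*0 = (8/3)*0 = 0)
(-4344 + A(49))*(-2460 - 4432) = (-4344 + 0)*(-2460 - 4432) = -4344*(-6892) = 29938848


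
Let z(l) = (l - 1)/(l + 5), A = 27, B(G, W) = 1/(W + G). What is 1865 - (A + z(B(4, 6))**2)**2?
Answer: 94739321/83521 ≈ 1134.3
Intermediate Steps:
B(G, W) = 1/(G + W)
z(l) = (-1 + l)/(5 + l)
1865 - (A + z(B(4, 6))**2)**2 = 1865 - (27 + ((-1 + 1/(4 + 6))/(5 + 1/(4 + 6)))**2)**2 = 1865 - (27 + ((-1 + 1/10)/(5 + 1/10))**2)**2 = 1865 - (27 + (-9/10/(51/10))**2)**2 = 1865 - (27 + ((10/51)*(-9/10))**2)**2 = 1865 - (27 + (-3/17)**2)**2 = 1865 - (27 + 9/289)**2 = 1865 - (7812/289)**2 = 1865 - 1*61027344/83521 = 1865 - 61027344/83521 = 94739321/83521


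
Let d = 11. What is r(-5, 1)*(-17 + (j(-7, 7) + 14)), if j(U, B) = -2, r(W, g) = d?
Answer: -55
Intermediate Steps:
r(W, g) = 11
r(-5, 1)*(-17 + (j(-7, 7) + 14)) = 11*(-17 + (-2 + 14)) = 11*(-17 + 12) = 11*(-5) = -55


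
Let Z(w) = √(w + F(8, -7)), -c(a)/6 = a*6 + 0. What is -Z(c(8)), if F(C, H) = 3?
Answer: -I*√285 ≈ -16.882*I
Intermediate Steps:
c(a) = -36*a (c(a) = -6*(a*6 + 0) = -6*(6*a + 0) = -36*a)
Z(w) = √(3 + w) (Z(w) = √(w + 3) = √(3 + w))
-Z(c(8)) = -√(3 - 36*8) = -√(3 - 288) = -√(-285) = -I*√285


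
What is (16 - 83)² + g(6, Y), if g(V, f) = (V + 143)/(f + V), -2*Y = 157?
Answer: 650607/145 ≈ 4486.9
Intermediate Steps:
Y = -157/2 (Y = -½*157 = -157/2 ≈ -78.500)
g(V, f) = (143 + V)/(V + f)
(16 - 83)² + g(6, Y) = (16 - 83)² + (143 + 6)/(6 - 157/2) = (-67)² + 149/(-145/2) = 4489 - 2/145*149 = 4489 - 298/145 = 650607/145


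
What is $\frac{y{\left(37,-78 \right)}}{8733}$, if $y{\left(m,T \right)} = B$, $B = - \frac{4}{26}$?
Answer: $- \frac{2}{113529} \approx -1.7617 \cdot 10^{-5}$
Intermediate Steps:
$B = - \frac{2}{13}$ ($B = \left(-4\right) \frac{1}{26} = - \frac{2}{13} \approx -0.15385$)
$y{\left(m,T \right)} = - \frac{2}{13}$
$\frac{y{\left(37,-78 \right)}}{8733} = - \frac{2}{13 \cdot 8733} = \left(- \frac{2}{13}\right) \frac{1}{8733} = - \frac{2}{113529}$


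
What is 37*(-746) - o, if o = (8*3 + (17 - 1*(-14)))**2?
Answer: -30627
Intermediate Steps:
o = 3025 (o = (24 + (17 + 14))**2 = (24 + 31)**2 = 55**2 = 3025)
37*(-746) - o = 37*(-746) - 1*3025 = -27602 - 3025 = -30627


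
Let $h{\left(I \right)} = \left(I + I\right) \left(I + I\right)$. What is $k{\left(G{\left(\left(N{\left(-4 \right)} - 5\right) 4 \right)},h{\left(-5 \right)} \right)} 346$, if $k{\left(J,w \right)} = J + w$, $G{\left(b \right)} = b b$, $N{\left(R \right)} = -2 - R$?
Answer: $84424$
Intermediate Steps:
$G{\left(b \right)} = b^{2}$
$h{\left(I \right)} = 4 I^{2}$ ($h{\left(I \right)} = 2 I 2 I = 4 I^{2}$)
$k{\left(G{\left(\left(N{\left(-4 \right)} - 5\right) 4 \right)},h{\left(-5 \right)} \right)} 346 = \left(\left(\left(\left(-2 - -4\right) - 5\right) 4\right)^{2} + 4 \left(-5\right)^{2}\right) 346 = \left(\left(\left(\left(-2 + 4\right) - 5\right) 4\right)^{2} + 4 \cdot 25\right) 346 = \left(\left(\left(2 - 5\right) 4\right)^{2} + 100\right) 346 = \left(\left(\left(-3\right) 4\right)^{2} + 100\right) 346 = \left(\left(-12\right)^{2} + 100\right) 346 = \left(144 + 100\right) 346 = 244 \cdot 346 = 84424$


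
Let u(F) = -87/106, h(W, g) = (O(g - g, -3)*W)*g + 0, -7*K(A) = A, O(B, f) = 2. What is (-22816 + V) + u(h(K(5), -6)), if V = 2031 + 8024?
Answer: -1352753/106 ≈ -12762.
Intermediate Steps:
K(A) = -A/7
h(W, g) = 2*W*g (h(W, g) = (2*W)*g + 0 = 2*W*g + 0 = 2*W*g)
V = 10055
u(F) = -87/106 (u(F) = -87*1/106 = -87/106)
(-22816 + V) + u(h(K(5), -6)) = (-22816 + 10055) - 87/106 = -12761 - 87/106 = -1352753/106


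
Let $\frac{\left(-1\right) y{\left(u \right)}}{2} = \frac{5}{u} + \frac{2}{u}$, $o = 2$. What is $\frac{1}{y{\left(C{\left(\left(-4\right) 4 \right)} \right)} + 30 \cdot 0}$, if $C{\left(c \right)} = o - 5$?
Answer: $\frac{3}{14} \approx 0.21429$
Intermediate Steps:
$C{\left(c \right)} = -3$ ($C{\left(c \right)} = 2 - 5 = -3$)
$y{\left(u \right)} = - \frac{14}{u}$ ($y{\left(u \right)} = - 2 \left(\frac{5}{u} + \frac{2}{u}\right) = - 2 \frac{7}{u} = - \frac{14}{u}$)
$\frac{1}{y{\left(C{\left(\left(-4\right) 4 \right)} \right)} + 30 \cdot 0} = \frac{1}{- \frac{14}{-3} + 30 \cdot 0} = \frac{1}{\left(-14\right) \left(- \frac{1}{3}\right) + 0} = \frac{1}{\frac{14}{3} + 0} = \frac{1}{\frac{14}{3}} = \frac{3}{14}$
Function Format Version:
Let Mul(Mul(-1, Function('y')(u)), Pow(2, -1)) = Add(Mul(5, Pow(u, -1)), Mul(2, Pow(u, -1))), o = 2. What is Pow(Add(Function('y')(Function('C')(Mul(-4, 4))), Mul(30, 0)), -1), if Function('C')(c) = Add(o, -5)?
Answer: Rational(3, 14) ≈ 0.21429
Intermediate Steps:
Function('C')(c) = -3 (Function('C')(c) = Add(2, -5) = -3)
Function('y')(u) = Mul(-14, Pow(u, -1)) (Function('y')(u) = Mul(-2, Add(Mul(5, Pow(u, -1)), Mul(2, Pow(u, -1)))) = Mul(-2, Mul(7, Pow(u, -1))) = Mul(-14, Pow(u, -1)))
Pow(Add(Function('y')(Function('C')(Mul(-4, 4))), Mul(30, 0)), -1) = Pow(Add(Mul(-14, Pow(-3, -1)), Mul(30, 0)), -1) = Pow(Add(Mul(-14, Rational(-1, 3)), 0), -1) = Pow(Add(Rational(14, 3), 0), -1) = Pow(Rational(14, 3), -1) = Rational(3, 14)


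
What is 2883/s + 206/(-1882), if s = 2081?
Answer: 2498560/1958221 ≈ 1.2759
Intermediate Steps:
2883/s + 206/(-1882) = 2883/2081 + 206/(-1882) = 2883*(1/2081) + 206*(-1/1882) = 2883/2081 - 103/941 = 2498560/1958221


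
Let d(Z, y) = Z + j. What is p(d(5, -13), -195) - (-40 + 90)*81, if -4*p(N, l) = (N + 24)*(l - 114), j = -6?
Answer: -9093/4 ≈ -2273.3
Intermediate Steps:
d(Z, y) = -6 + Z (d(Z, y) = Z - 6 = -6 + Z)
p(N, l) = -(-114 + l)*(24 + N)/4 (p(N, l) = -(N + 24)*(l - 114)/4 = -(24 + N)*(-114 + l)/4 = -(-114 + l)*(24 + N)/4)
p(d(5, -13), -195) - (-40 + 90)*81 = (684 - 6*(-195) + 57*(-6 + 5)/2 - ¼*(-6 + 5)*(-195)) - (-40 + 90)*81 = (684 + 1170 + (57/2)*(-1) - ¼*(-1)*(-195)) - 50*81 = (684 + 1170 - 57/2 - 195/4) - 1*4050 = 7107/4 - 4050 = -9093/4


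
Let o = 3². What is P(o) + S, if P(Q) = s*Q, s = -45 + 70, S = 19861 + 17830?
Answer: 37916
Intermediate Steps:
S = 37691
o = 9
s = 25
P(Q) = 25*Q
P(o) + S = 25*9 + 37691 = 225 + 37691 = 37916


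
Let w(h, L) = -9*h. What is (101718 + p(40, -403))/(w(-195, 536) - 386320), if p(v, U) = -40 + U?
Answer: -20255/76913 ≈ -0.26335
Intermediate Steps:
(101718 + p(40, -403))/(w(-195, 536) - 386320) = (101718 + (-40 - 403))/(-9*(-195) - 386320) = (101718 - 443)/(1755 - 386320) = 101275/(-384565) = 101275*(-1/384565) = -20255/76913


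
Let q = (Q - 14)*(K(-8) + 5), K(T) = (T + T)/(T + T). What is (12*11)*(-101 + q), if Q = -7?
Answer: -29964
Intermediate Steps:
K(T) = 1 (K(T) = (2*T)/((2*T)) = (2*T)*(1/(2*T)) = 1)
q = -126 (q = (-7 - 14)*(1 + 5) = -21*6 = -126)
(12*11)*(-101 + q) = (12*11)*(-101 - 126) = 132*(-227) = -29964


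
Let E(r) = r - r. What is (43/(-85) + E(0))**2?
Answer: 1849/7225 ≈ 0.25592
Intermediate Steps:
E(r) = 0
(43/(-85) + E(0))**2 = (43/(-85) + 0)**2 = (43*(-1/85) + 0)**2 = (-43/85 + 0)**2 = (-43/85)**2 = 1849/7225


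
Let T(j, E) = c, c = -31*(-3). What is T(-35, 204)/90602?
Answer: 93/90602 ≈ 0.0010265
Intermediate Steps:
c = 93
T(j, E) = 93
T(-35, 204)/90602 = 93/90602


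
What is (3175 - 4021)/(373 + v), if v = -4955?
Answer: 423/2291 ≈ 0.18464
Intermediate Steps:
(3175 - 4021)/(373 + v) = (3175 - 4021)/(373 - 4955) = -846/(-4582) = -846*(-1/4582) = 423/2291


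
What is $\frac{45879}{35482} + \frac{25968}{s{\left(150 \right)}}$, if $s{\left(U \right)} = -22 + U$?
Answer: $\frac{28977159}{141928} \approx 204.17$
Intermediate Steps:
$\frac{45879}{35482} + \frac{25968}{s{\left(150 \right)}} = \frac{45879}{35482} + \frac{25968}{-22 + 150} = 45879 \cdot \frac{1}{35482} + \frac{25968}{128} = \frac{45879}{35482} + 25968 \cdot \frac{1}{128} = \frac{45879}{35482} + \frac{1623}{8} = \frac{28977159}{141928}$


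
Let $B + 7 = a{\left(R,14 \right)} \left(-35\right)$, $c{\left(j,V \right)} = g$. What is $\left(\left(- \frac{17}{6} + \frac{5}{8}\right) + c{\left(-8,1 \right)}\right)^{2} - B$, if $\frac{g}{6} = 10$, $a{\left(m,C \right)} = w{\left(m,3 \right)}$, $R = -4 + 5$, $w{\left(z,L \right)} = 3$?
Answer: $\frac{1988281}{576} \approx 3451.9$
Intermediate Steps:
$R = 1$
$a{\left(m,C \right)} = 3$
$g = 60$ ($g = 6 \cdot 10 = 60$)
$c{\left(j,V \right)} = 60$
$B = -112$ ($B = -7 + 3 \left(-35\right) = -7 - 105 = -112$)
$\left(\left(- \frac{17}{6} + \frac{5}{8}\right) + c{\left(-8,1 \right)}\right)^{2} - B = \left(\left(- \frac{17}{6} + \frac{5}{8}\right) + 60\right)^{2} - -112 = \left(\left(\left(-17\right) \frac{1}{6} + 5 \cdot \frac{1}{8}\right) + 60\right)^{2} + 112 = \left(\left(- \frac{17}{6} + \frac{5}{8}\right) + 60\right)^{2} + 112 = \left(- \frac{53}{24} + 60\right)^{2} + 112 = \left(\frac{1387}{24}\right)^{2} + 112 = \frac{1923769}{576} + 112 = \frac{1988281}{576}$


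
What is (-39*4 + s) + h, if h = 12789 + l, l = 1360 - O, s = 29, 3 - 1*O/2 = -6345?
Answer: 1326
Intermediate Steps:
O = 12696 (O = 6 - 2*(-6345) = 6 + 12690 = 12696)
l = -11336 (l = 1360 - 1*12696 = 1360 - 12696 = -11336)
h = 1453 (h = 12789 - 11336 = 1453)
(-39*4 + s) + h = (-39*4 + 29) + 1453 = (-156 + 29) + 1453 = -127 + 1453 = 1326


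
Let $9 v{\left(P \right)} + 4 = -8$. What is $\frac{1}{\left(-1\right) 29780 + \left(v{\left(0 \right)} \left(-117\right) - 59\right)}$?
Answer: $- \frac{1}{29683} \approx -3.3689 \cdot 10^{-5}$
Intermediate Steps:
$v{\left(P \right)} = - \frac{4}{3}$ ($v{\left(P \right)} = - \frac{4}{9} + \frac{1}{9} \left(-8\right) = - \frac{4}{9} - \frac{8}{9} = - \frac{4}{3}$)
$\frac{1}{\left(-1\right) 29780 + \left(v{\left(0 \right)} \left(-117\right) - 59\right)} = \frac{1}{\left(-1\right) 29780 - -97} = \frac{1}{-29780 + \left(156 - 59\right)} = \frac{1}{-29780 + 97} = \frac{1}{-29683} = - \frac{1}{29683}$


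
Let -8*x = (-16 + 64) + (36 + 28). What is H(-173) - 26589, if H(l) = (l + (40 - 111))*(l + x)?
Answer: 19039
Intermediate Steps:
x = -14 (x = -((-16 + 64) + (36 + 28))/8 = -(48 + 64)/8 = -⅛*112 = -14)
H(l) = (-71 + l)*(-14 + l) (H(l) = (l + (40 - 111))*(l - 14) = (l - 71)*(-14 + l) = (-71 + l)*(-14 + l))
H(-173) - 26589 = (994 + (-173)² - 85*(-173)) - 26589 = (994 + 29929 + 14705) - 26589 = 45628 - 26589 = 19039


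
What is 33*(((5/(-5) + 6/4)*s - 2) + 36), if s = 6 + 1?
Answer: 2475/2 ≈ 1237.5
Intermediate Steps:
s = 7
33*(((5/(-5) + 6/4)*s - 2) + 36) = 33*(((5/(-5) + 6/4)*7 - 2) + 36) = 33*(((5*(-⅕) + 6*(¼))*7 - 2) + 36) = 33*(((-1 + 3/2)*7 - 2) + 36) = 33*(((½)*7 - 2) + 36) = 33*((7/2 - 2) + 36) = 33*(3/2 + 36) = 33*(75/2) = 2475/2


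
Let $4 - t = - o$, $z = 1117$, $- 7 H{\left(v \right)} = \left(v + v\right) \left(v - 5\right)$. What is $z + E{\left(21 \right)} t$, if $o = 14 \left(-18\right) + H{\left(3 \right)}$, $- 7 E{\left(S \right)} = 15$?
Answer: $\frac{80593}{49} \approx 1644.8$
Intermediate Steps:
$E{\left(S \right)} = - \frac{15}{7}$ ($E{\left(S \right)} = \left(- \frac{1}{7}\right) 15 = - \frac{15}{7}$)
$H{\left(v \right)} = - \frac{2 v \left(-5 + v\right)}{7}$ ($H{\left(v \right)} = - \frac{\left(v + v\right) \left(v - 5\right)}{7} = - \frac{2 v \left(-5 + v\right)}{7}$)
$o = - \frac{1752}{7}$ ($o = 14 \left(-18\right) + \frac{2}{7} \cdot 3 \left(5 - 3\right) = -252 + \frac{2}{7} \cdot 3 \left(5 - 3\right) = -252 + \frac{2}{7} \cdot 3 \cdot 2 = -252 + \frac{12}{7} = - \frac{1752}{7} \approx -250.29$)
$t = - \frac{1724}{7}$ ($t = 4 - \left(-1\right) \left(- \frac{1752}{7}\right) = 4 - \frac{1752}{7} = - \frac{1724}{7} \approx -246.29$)
$z + E{\left(21 \right)} t = 1117 - - \frac{25860}{49} = 1117 + \frac{25860}{49} = \frac{80593}{49}$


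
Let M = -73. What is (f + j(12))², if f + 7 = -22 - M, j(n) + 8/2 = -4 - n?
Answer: 576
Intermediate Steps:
j(n) = -8 - n (j(n) = -4 + (-4 - n) = -8 - n)
f = 44 (f = -7 + (-22 - 1*(-73)) = -7 + (-22 + 73) = -7 + 51 = 44)
(f + j(12))² = (44 + (-8 - 1*12))² = (44 + (-8 - 12))² = (44 - 20)² = 24² = 576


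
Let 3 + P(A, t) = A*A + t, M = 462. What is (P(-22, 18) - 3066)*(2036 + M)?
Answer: -6412366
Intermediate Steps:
P(A, t) = -3 + t + A² (P(A, t) = -3 + (A*A + t) = -3 + (A² + t) = -3 + (t + A²) = -3 + t + A²)
(P(-22, 18) - 3066)*(2036 + M) = ((-3 + 18 + (-22)²) - 3066)*(2036 + 462) = ((-3 + 18 + 484) - 3066)*2498 = (499 - 3066)*2498 = -2567*2498 = -6412366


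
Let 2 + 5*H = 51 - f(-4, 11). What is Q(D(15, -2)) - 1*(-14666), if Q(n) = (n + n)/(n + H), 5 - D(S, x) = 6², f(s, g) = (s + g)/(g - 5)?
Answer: 9432098/643 ≈ 14669.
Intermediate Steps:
f(s, g) = (g + s)/(-5 + g)
H = 287/30 (H = -⅖ + (51 - (11 - 4)/(-5 + 11))/5 = -⅖ + (51 - 7/6)/5 = -⅖ + (⅕)*(299/6) = -⅖ + 299/30 = 287/30 ≈ 9.5667)
D(S, x) = -31 (D(S, x) = 5 - 1*6² = 5 - 1*36 = 5 - 36 = -31)
Q(n) = 2*n/(287/30 + n) (Q(n) = (n + n)/(n + 287/30) = (2*n)/(287/30 + n) = 2*n/(287/30 + n))
Q(D(15, -2)) - 1*(-14666) = 60*(-31)/(287 + 30*(-31)) - 1*(-14666) = 60*(-31)/(287 - 930) + 14666 = 60*(-31)/(-643) + 14666 = 60*(-31)*(-1/643) + 14666 = 1860/643 + 14666 = 9432098/643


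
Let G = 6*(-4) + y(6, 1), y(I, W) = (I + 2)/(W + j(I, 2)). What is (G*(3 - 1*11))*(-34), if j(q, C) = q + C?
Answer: -56576/9 ≈ -6286.2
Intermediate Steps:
j(q, C) = C + q
y(I, W) = (2 + I)/(2 + I + W) (y(I, W) = (I + 2)/(W + (2 + I)) = (2 + I)/(2 + I + W))
G = -208/9 (G = 6*(-4) + (2 + 6)/(2 + 6 + 1) = -24 + 8/9 = -208/9 ≈ -23.111)
(G*(3 - 1*11))*(-34) = -208*(3 - 1*11)/9*(-34) = -208*(3 - 11)/9*(-34) = -208/9*(-8)*(-34) = (1664/9)*(-34) = -56576/9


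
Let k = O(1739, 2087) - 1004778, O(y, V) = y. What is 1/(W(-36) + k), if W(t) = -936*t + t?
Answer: -1/969379 ≈ -1.0316e-6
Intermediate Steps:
k = -1003039 (k = 1739 - 1004778 = -1003039)
W(t) = -935*t
1/(W(-36) + k) = 1/(-935*(-36) - 1003039) = 1/(33660 - 1003039) = 1/(-969379) = -1/969379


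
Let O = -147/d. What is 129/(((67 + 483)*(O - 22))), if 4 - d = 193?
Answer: -1161/105050 ≈ -0.011052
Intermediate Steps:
d = -189 (d = 4 - 1*193 = 4 - 193 = -189)
O = 7/9 (O = -147/(-189) = -147*(-1/189) = 7/9 ≈ 0.77778)
129/(((67 + 483)*(O - 22))) = 129/(((67 + 483)*(7/9 - 22))) = 129/((550*(-191/9))) = 129/(-105050/9) = 129*(-9/105050) = -1161/105050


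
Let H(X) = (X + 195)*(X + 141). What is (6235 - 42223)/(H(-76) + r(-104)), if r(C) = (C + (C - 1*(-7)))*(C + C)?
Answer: -35988/49543 ≈ -0.72640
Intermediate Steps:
H(X) = (141 + X)*(195 + X) (H(X) = (195 + X)*(141 + X) = (141 + X)*(195 + X))
r(C) = 2*C*(7 + 2*C) (r(C) = (C + (C + 7))*(2*C) = (C + (7 + C))*(2*C) = (7 + 2*C)*(2*C) = 2*C*(7 + 2*C))
(6235 - 42223)/(H(-76) + r(-104)) = (6235 - 42223)/((27495 + (-76)**2 + 336*(-76)) + 2*(-104)*(7 + 2*(-104))) = -35988/((27495 + 5776 - 25536) + 2*(-104)*(7 - 208)) = -35988/(7735 + 2*(-104)*(-201)) = -35988/(7735 + 41808) = -35988/49543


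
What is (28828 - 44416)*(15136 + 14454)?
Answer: -461248920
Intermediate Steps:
(28828 - 44416)*(15136 + 14454) = -15588*29590 = -461248920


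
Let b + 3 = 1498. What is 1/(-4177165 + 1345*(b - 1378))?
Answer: -1/4019800 ≈ -2.4877e-7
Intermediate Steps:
b = 1495 (b = -3 + 1498 = 1495)
1/(-4177165 + 1345*(b - 1378)) = 1/(-4177165 + 1345*(1495 - 1378)) = 1/(-4177165 + 1345*117) = 1/(-4177165 + 157365) = 1/(-4019800) = -1/4019800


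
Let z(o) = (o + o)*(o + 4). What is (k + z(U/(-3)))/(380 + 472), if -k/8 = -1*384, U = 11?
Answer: 13813/3834 ≈ 3.6028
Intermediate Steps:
k = 3072 (k = -(-8)*384 = -8*(-384) = 3072)
z(o) = 2*o*(4 + o) (z(o) = (2*o)*(4 + o) = 2*o*(4 + o))
(k + z(U/(-3)))/(380 + 472) = (3072 + 2*(11/(-3))*(4 + 11/(-3)))/(380 + 472) = (3072 + 2*(11*(-⅓))*(4 + 11*(-⅓)))/852 = (3072 + 2*(-11/3)*(4 - 11/3))*(1/852) = (3072 + 2*(-11/3)*(⅓))*(1/852) = (3072 - 22/9)*(1/852) = (27626/9)*(1/852) = 13813/3834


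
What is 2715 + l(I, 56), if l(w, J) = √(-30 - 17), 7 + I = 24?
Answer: 2715 + I*√47 ≈ 2715.0 + 6.8557*I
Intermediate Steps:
I = 17 (I = -7 + 24 = 17)
l(w, J) = I*√47 (l(w, J) = √(-47) = I*√47)
2715 + l(I, 56) = 2715 + I*√47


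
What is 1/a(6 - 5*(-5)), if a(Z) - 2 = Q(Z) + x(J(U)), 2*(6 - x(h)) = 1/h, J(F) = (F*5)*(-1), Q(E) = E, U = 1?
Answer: 10/391 ≈ 0.025575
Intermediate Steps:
J(F) = -5*F (J(F) = (5*F)*(-1) = -5*F)
x(h) = 6 - 1/(2*h)
a(Z) = 81/10 + Z (a(Z) = 2 + (Z + (6 - 1/(2*((-5*1))))) = 2 + (Z + (6 - ½/(-5))) = 2 + (Z + (6 - ½*(-⅕))) = 2 + (Z + (6 + ⅒)) = 2 + (Z + 61/10) = 2 + (61/10 + Z) = 81/10 + Z)
1/a(6 - 5*(-5)) = 1/(81/10 + (6 - 5*(-5))) = 1/(81/10 + (6 + 25)) = 1/(81/10 + 31) = 1/(391/10) = 10/391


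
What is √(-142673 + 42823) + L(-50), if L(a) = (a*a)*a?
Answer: -125000 + 5*I*√3994 ≈ -1.25e+5 + 315.99*I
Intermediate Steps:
L(a) = a³ (L(a) = a²*a = a³)
√(-142673 + 42823) + L(-50) = √(-142673 + 42823) + (-50)³ = √(-99850) - 125000 = 5*I*√3994 - 125000 = -125000 + 5*I*√3994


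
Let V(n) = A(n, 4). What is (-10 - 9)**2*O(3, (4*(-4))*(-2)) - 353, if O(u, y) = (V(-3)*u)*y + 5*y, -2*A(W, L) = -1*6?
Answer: 161375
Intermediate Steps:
A(W, L) = 3 (A(W, L) = -(-1)*6/2 = -1/2*(-6) = 3)
V(n) = 3
O(u, y) = 5*y + 3*u*y (O(u, y) = (3*u)*y + 5*y = 3*u*y + 5*y = 5*y + 3*u*y)
(-10 - 9)**2*O(3, (4*(-4))*(-2)) - 353 = (-10 - 9)**2*(((4*(-4))*(-2))*(5 + 3*3)) - 353 = (-19)**2*((-16*(-2))*(5 + 9)) - 353 = 361*(32*14) - 353 = 361*448 - 353 = 161728 - 353 = 161375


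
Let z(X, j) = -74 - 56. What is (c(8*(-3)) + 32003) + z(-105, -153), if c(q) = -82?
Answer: 31791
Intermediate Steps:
z(X, j) = -130
(c(8*(-3)) + 32003) + z(-105, -153) = (-82 + 32003) - 130 = 31921 - 130 = 31791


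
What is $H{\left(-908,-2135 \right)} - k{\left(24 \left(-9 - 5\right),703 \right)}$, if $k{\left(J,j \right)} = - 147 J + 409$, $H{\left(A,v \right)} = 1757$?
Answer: $-48044$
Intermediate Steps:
$k{\left(J,j \right)} = 409 - 147 J$
$H{\left(-908,-2135 \right)} - k{\left(24 \left(-9 - 5\right),703 \right)} = 1757 - \left(409 - 147 \cdot 24 \left(-9 - 5\right)\right) = 1757 - \left(409 - 147 \cdot 24 \left(-14\right)\right) = 1757 - \left(409 - -49392\right) = 1757 - \left(409 + 49392\right) = 1757 - 49801 = -48044$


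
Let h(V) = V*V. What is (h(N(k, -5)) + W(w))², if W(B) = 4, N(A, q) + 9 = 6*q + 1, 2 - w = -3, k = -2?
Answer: 2096704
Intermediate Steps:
w = 5 (w = 2 - 1*(-3) = 2 + 3 = 5)
N(A, q) = -8 + 6*q (N(A, q) = -9 + (6*q + 1) = -9 + (1 + 6*q) = -8 + 6*q)
h(V) = V²
(h(N(k, -5)) + W(w))² = ((-8 + 6*(-5))² + 4)² = ((-8 - 30)² + 4)² = ((-38)² + 4)² = (1444 + 4)² = 1448² = 2096704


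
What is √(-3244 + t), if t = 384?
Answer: 2*I*√715 ≈ 53.479*I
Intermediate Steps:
√(-3244 + t) = √(-3244 + 384) = √(-2860) = 2*I*√715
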